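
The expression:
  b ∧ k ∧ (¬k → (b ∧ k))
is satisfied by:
  {b: True, k: True}


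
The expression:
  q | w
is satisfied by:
  {q: True, w: True}
  {q: True, w: False}
  {w: True, q: False}


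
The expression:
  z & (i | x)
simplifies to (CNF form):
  z & (i | x)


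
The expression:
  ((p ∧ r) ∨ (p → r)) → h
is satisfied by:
  {h: True, p: True, r: False}
  {h: True, p: False, r: False}
  {r: True, h: True, p: True}
  {r: True, h: True, p: False}
  {p: True, r: False, h: False}


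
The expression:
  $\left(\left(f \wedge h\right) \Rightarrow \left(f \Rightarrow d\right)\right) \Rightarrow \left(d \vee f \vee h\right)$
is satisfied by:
  {d: True, h: True, f: True}
  {d: True, h: True, f: False}
  {d: True, f: True, h: False}
  {d: True, f: False, h: False}
  {h: True, f: True, d: False}
  {h: True, f: False, d: False}
  {f: True, h: False, d: False}


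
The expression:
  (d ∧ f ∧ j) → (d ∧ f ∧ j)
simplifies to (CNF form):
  True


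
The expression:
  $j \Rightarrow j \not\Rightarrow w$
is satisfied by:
  {w: False, j: False}
  {j: True, w: False}
  {w: True, j: False}


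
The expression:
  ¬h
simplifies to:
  ¬h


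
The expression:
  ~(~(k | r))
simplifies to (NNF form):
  k | r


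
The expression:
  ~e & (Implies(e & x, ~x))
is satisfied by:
  {e: False}


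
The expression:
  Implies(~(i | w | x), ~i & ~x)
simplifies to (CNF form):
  True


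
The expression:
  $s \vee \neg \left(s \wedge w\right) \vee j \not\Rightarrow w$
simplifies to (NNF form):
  $\text{True}$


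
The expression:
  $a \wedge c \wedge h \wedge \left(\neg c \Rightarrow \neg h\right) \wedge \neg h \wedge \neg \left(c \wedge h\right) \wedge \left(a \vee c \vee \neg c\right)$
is never true.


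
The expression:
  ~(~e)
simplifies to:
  e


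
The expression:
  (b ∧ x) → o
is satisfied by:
  {o: True, x: False, b: False}
  {o: False, x: False, b: False}
  {b: True, o: True, x: False}
  {b: True, o: False, x: False}
  {x: True, o: True, b: False}
  {x: True, o: False, b: False}
  {x: True, b: True, o: True}


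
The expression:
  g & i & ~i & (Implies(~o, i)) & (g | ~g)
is never true.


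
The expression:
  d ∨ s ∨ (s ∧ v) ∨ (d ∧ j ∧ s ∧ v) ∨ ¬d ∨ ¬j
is always true.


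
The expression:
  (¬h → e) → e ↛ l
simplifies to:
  (e ∧ ¬l) ∨ (¬e ∧ ¬h)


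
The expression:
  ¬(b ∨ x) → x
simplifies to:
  b ∨ x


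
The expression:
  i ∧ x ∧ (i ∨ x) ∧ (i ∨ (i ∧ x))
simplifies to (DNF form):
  i ∧ x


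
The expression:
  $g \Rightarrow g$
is always true.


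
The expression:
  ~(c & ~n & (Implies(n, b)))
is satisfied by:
  {n: True, c: False}
  {c: False, n: False}
  {c: True, n: True}


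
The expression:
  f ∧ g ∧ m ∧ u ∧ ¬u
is never true.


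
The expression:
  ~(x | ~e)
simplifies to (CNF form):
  e & ~x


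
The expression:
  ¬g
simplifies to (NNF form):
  ¬g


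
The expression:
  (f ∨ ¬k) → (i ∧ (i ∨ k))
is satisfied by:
  {i: True, k: True, f: False}
  {i: True, f: False, k: False}
  {i: True, k: True, f: True}
  {i: True, f: True, k: False}
  {k: True, f: False, i: False}


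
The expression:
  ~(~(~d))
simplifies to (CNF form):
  ~d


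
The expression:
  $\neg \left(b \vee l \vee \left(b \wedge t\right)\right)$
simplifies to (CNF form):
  $\neg b \wedge \neg l$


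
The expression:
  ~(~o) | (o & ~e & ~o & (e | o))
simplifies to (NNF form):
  o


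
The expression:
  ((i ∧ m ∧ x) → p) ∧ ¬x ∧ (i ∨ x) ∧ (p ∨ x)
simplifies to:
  i ∧ p ∧ ¬x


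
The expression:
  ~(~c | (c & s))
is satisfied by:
  {c: True, s: False}


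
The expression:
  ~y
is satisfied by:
  {y: False}


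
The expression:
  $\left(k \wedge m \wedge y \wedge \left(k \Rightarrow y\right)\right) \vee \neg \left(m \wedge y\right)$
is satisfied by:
  {k: True, m: False, y: False}
  {m: False, y: False, k: False}
  {y: True, k: True, m: False}
  {y: True, m: False, k: False}
  {k: True, m: True, y: False}
  {m: True, k: False, y: False}
  {y: True, m: True, k: True}


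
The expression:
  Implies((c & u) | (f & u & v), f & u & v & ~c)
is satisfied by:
  {u: False, c: False}
  {c: True, u: False}
  {u: True, c: False}


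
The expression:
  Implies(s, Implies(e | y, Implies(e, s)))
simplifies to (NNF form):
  True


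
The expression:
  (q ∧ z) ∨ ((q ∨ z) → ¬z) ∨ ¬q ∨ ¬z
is always true.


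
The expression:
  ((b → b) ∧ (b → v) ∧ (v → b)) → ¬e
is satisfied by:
  {b: False, e: False, v: False}
  {v: True, b: False, e: False}
  {b: True, v: False, e: False}
  {v: True, b: True, e: False}
  {e: True, v: True, b: False}
  {e: True, b: True, v: False}


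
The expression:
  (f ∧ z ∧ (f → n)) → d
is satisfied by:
  {d: True, z: False, n: False, f: False}
  {f: False, z: False, d: False, n: False}
  {f: True, d: True, z: False, n: False}
  {f: True, z: False, d: False, n: False}
  {n: True, d: True, f: False, z: False}
  {n: True, f: False, z: False, d: False}
  {n: True, f: True, d: True, z: False}
  {n: True, f: True, z: False, d: False}
  {d: True, z: True, n: False, f: False}
  {z: True, n: False, d: False, f: False}
  {f: True, z: True, d: True, n: False}
  {f: True, z: True, n: False, d: False}
  {d: True, z: True, n: True, f: False}
  {z: True, n: True, f: False, d: False}
  {f: True, z: True, n: True, d: True}


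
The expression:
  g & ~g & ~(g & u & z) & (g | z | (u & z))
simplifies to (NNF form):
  False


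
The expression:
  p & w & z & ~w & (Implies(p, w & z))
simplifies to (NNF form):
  False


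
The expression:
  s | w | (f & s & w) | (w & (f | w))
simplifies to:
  s | w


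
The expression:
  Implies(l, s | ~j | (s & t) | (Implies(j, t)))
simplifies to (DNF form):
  s | t | ~j | ~l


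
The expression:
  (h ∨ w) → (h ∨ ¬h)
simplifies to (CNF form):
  True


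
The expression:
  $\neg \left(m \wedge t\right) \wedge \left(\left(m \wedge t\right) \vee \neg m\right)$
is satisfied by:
  {m: False}


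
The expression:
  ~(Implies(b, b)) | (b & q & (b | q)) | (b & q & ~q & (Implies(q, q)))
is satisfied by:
  {b: True, q: True}


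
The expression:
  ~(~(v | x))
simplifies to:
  v | x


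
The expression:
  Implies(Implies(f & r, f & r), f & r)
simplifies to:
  f & r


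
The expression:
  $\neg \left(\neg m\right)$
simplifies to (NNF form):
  $m$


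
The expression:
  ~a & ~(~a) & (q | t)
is never true.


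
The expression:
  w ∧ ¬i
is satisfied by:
  {w: True, i: False}


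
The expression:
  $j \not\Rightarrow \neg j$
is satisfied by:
  {j: True}


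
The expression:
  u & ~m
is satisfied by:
  {u: True, m: False}


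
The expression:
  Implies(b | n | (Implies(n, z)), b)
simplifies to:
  b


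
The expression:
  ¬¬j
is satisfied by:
  {j: True}


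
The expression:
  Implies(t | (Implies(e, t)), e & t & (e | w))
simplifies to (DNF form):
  e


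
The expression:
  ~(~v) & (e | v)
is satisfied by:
  {v: True}


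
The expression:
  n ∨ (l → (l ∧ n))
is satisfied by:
  {n: True, l: False}
  {l: False, n: False}
  {l: True, n: True}


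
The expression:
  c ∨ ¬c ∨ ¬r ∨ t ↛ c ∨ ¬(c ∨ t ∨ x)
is always true.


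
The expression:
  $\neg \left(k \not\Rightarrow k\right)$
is always true.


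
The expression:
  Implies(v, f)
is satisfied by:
  {f: True, v: False}
  {v: False, f: False}
  {v: True, f: True}


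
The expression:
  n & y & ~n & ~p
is never true.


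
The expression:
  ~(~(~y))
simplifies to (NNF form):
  ~y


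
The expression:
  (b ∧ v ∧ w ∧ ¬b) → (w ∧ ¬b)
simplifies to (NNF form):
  True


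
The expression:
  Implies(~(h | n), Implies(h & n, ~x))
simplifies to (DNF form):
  True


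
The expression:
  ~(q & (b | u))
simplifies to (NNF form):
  ~q | (~b & ~u)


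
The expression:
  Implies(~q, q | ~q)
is always true.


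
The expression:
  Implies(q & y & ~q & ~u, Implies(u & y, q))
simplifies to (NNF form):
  True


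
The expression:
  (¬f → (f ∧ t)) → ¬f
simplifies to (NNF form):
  ¬f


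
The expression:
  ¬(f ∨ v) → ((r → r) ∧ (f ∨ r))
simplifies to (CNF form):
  f ∨ r ∨ v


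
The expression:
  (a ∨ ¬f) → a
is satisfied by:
  {a: True, f: True}
  {a: True, f: False}
  {f: True, a: False}


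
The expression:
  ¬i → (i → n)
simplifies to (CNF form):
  True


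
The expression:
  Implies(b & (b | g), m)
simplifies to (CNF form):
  m | ~b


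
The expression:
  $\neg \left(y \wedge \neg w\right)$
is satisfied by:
  {w: True, y: False}
  {y: False, w: False}
  {y: True, w: True}


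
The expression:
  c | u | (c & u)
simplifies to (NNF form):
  c | u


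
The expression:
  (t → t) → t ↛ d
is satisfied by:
  {t: True, d: False}


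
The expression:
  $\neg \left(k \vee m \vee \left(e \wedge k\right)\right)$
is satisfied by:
  {k: False, m: False}


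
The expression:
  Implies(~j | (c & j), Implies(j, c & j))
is always true.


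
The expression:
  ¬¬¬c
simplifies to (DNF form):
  ¬c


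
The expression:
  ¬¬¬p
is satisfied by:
  {p: False}


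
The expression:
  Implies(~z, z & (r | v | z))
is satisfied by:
  {z: True}


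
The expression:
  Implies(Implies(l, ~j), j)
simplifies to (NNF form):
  j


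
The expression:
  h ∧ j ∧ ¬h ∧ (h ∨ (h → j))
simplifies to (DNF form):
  False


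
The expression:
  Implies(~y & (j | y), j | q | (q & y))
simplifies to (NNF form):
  True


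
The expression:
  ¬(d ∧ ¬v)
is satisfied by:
  {v: True, d: False}
  {d: False, v: False}
  {d: True, v: True}


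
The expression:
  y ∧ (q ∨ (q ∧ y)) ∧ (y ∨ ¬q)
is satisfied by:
  {y: True, q: True}


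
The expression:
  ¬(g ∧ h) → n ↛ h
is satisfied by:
  {g: True, n: True, h: False}
  {n: True, h: False, g: False}
  {h: True, g: True, n: True}
  {h: True, g: True, n: False}


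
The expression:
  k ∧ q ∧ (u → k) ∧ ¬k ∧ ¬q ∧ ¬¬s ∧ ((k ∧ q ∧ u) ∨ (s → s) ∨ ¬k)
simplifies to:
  False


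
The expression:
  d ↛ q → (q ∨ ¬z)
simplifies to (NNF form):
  q ∨ ¬d ∨ ¬z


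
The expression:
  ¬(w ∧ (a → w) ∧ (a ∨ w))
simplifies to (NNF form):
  ¬w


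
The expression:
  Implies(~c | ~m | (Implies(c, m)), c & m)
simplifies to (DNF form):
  c & m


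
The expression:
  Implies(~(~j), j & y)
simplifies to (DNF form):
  y | ~j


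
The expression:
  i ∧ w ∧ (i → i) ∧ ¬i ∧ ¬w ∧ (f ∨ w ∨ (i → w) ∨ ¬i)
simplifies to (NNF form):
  False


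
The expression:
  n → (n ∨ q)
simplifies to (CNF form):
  True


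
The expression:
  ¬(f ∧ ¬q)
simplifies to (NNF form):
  q ∨ ¬f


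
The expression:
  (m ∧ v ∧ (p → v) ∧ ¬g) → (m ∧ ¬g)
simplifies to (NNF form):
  True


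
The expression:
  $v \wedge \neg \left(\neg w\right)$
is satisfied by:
  {w: True, v: True}


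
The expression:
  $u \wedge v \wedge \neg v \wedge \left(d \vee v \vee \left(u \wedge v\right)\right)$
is never true.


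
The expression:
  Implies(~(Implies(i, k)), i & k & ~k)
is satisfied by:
  {k: True, i: False}
  {i: False, k: False}
  {i: True, k: True}


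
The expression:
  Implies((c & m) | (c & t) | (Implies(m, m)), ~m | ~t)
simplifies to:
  ~m | ~t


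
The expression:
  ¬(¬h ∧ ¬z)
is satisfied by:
  {z: True, h: True}
  {z: True, h: False}
  {h: True, z: False}


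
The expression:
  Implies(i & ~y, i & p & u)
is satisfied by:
  {y: True, p: True, u: True, i: False}
  {y: True, p: True, u: False, i: False}
  {y: True, u: True, p: False, i: False}
  {y: True, u: False, p: False, i: False}
  {p: True, u: True, y: False, i: False}
  {p: True, y: False, u: False, i: False}
  {p: False, u: True, y: False, i: False}
  {p: False, y: False, u: False, i: False}
  {y: True, i: True, p: True, u: True}
  {y: True, i: True, p: True, u: False}
  {y: True, i: True, u: True, p: False}
  {y: True, i: True, u: False, p: False}
  {i: True, p: True, u: True, y: False}


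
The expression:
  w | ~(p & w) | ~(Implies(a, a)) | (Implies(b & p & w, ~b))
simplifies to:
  True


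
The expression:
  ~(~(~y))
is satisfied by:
  {y: False}


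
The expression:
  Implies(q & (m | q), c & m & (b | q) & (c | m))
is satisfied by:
  {m: True, c: True, q: False}
  {m: True, c: False, q: False}
  {c: True, m: False, q: False}
  {m: False, c: False, q: False}
  {m: True, q: True, c: True}


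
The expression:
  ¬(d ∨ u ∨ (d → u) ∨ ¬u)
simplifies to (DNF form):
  False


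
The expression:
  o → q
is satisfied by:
  {q: True, o: False}
  {o: False, q: False}
  {o: True, q: True}


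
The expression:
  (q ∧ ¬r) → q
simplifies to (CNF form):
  True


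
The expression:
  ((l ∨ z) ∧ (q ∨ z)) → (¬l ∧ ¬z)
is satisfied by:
  {z: False, l: False, q: False}
  {q: True, z: False, l: False}
  {l: True, z: False, q: False}


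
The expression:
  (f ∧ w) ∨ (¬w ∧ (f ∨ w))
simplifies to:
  f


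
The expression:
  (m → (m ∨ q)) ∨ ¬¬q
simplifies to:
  True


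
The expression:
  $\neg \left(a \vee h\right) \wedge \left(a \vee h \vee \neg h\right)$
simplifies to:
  $\neg a \wedge \neg h$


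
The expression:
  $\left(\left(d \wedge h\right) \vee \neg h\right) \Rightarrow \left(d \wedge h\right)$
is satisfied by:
  {h: True}


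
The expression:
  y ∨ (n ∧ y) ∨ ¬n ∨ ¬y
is always true.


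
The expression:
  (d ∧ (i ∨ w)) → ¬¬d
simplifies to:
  True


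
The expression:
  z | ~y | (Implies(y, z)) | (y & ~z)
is always true.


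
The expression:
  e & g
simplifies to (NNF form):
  e & g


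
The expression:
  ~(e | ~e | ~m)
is never true.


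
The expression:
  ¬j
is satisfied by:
  {j: False}


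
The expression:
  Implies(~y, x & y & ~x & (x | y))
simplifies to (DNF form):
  y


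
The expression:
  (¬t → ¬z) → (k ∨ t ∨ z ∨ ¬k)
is always true.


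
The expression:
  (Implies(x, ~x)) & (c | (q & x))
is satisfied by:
  {c: True, x: False}


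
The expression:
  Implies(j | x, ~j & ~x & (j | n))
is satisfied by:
  {x: False, j: False}


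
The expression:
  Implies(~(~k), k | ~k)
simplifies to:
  True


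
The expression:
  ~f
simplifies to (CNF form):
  ~f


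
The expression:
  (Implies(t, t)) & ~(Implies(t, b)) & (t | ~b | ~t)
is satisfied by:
  {t: True, b: False}


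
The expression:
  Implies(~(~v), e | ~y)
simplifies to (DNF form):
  e | ~v | ~y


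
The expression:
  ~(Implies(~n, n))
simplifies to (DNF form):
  ~n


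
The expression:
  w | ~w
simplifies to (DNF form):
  True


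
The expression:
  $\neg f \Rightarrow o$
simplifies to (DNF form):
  $f \vee o$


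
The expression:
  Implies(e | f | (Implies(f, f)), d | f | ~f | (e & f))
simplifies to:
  True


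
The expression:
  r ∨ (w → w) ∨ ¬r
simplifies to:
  True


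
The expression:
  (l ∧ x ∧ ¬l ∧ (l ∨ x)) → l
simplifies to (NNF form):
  True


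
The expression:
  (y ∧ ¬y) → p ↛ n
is always true.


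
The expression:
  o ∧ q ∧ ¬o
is never true.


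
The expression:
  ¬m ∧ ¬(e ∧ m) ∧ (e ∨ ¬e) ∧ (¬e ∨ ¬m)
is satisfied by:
  {m: False}


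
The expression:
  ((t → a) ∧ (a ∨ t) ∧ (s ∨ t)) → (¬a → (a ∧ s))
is always true.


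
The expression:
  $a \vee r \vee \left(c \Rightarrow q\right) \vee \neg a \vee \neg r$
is always true.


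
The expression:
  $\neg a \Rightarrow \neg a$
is always true.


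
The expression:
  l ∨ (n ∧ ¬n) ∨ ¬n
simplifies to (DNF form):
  l ∨ ¬n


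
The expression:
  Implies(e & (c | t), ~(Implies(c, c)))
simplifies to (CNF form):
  (~c | ~e) & (~e | ~t)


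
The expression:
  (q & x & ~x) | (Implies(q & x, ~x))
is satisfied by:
  {q: False, x: False}
  {x: True, q: False}
  {q: True, x: False}


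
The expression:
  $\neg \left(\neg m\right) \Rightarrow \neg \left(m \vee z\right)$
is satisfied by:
  {m: False}


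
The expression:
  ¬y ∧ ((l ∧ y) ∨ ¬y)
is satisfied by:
  {y: False}


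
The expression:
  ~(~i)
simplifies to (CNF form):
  i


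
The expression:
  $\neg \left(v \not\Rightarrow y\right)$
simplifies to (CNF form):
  $y \vee \neg v$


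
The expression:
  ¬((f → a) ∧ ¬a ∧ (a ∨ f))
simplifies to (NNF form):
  True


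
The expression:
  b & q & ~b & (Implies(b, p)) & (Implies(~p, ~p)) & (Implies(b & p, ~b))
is never true.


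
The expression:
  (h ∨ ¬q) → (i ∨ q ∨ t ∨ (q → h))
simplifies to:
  True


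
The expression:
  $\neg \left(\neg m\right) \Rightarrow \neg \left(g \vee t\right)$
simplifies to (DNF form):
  $\left(\neg g \wedge \neg t\right) \vee \neg m$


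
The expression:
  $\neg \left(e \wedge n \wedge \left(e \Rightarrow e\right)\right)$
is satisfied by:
  {e: False, n: False}
  {n: True, e: False}
  {e: True, n: False}


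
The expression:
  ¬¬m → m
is always true.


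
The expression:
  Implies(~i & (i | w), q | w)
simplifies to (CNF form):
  True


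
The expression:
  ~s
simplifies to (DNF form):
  ~s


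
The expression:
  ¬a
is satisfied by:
  {a: False}


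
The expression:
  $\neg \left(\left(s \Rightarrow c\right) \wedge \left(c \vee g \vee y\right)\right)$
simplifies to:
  $\neg c \wedge \left(s \vee \neg g\right) \wedge \left(s \vee \neg y\right)$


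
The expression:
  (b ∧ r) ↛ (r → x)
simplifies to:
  b ∧ r ∧ ¬x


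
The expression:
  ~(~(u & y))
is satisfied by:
  {u: True, y: True}


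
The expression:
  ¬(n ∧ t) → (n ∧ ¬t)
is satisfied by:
  {n: True}


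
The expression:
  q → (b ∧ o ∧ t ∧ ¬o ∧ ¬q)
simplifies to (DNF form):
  ¬q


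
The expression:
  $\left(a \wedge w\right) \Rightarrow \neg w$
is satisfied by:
  {w: False, a: False}
  {a: True, w: False}
  {w: True, a: False}


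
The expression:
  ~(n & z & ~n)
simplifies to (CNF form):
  True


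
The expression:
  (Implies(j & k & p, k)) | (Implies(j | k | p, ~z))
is always true.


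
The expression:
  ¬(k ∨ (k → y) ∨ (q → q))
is never true.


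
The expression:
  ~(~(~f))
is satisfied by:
  {f: False}


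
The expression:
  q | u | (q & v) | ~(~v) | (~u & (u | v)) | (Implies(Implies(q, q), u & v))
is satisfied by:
  {q: True, v: True, u: True}
  {q: True, v: True, u: False}
  {q: True, u: True, v: False}
  {q: True, u: False, v: False}
  {v: True, u: True, q: False}
  {v: True, u: False, q: False}
  {u: True, v: False, q: False}


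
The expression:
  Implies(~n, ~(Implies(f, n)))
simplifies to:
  f | n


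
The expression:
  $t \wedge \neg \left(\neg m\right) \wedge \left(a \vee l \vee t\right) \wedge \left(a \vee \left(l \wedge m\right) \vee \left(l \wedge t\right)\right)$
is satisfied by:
  {t: True, m: True, a: True, l: True}
  {t: True, m: True, a: True, l: False}
  {t: True, m: True, l: True, a: False}


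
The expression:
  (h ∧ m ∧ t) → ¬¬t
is always true.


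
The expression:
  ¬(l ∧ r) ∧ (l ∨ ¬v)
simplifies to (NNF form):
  (l ∧ ¬r) ∨ (¬l ∧ ¬v)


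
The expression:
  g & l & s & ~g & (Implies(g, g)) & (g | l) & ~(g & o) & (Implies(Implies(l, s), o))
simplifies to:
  False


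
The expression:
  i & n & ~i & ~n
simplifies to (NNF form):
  False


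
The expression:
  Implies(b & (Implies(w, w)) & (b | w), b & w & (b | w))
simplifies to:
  w | ~b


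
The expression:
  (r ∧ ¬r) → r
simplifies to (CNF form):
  True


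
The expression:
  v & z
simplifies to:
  v & z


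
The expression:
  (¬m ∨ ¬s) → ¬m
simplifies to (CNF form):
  s ∨ ¬m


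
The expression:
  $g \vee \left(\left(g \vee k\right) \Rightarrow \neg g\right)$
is always true.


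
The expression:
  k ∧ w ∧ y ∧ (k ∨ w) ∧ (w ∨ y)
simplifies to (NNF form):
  k ∧ w ∧ y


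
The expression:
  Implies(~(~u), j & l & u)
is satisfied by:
  {j: True, l: True, u: False}
  {j: True, l: False, u: False}
  {l: True, j: False, u: False}
  {j: False, l: False, u: False}
  {u: True, j: True, l: True}


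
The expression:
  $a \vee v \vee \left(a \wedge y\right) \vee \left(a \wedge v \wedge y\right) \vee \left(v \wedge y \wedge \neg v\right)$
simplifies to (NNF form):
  $a \vee v$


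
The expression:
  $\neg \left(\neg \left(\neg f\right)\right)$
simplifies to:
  $\neg f$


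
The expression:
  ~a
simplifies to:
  ~a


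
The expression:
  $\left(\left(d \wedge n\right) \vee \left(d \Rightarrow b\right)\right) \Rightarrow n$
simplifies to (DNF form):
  $n \vee \left(d \wedge \neg b\right)$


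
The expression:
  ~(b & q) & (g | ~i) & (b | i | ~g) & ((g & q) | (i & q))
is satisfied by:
  {i: True, g: True, q: True, b: False}


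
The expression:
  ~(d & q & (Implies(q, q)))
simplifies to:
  ~d | ~q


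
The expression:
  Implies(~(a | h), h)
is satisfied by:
  {a: True, h: True}
  {a: True, h: False}
  {h: True, a: False}


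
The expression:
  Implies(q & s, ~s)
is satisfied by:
  {s: False, q: False}
  {q: True, s: False}
  {s: True, q: False}


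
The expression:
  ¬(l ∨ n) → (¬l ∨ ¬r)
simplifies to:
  True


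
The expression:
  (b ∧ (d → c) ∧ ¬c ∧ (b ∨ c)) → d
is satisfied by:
  {d: True, c: True, b: False}
  {d: True, c: False, b: False}
  {c: True, d: False, b: False}
  {d: False, c: False, b: False}
  {b: True, d: True, c: True}
  {b: True, d: True, c: False}
  {b: True, c: True, d: False}


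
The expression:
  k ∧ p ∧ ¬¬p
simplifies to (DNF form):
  k ∧ p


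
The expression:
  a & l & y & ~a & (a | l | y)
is never true.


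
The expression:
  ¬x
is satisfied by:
  {x: False}


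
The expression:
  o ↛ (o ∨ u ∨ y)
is never true.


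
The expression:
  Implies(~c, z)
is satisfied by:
  {z: True, c: True}
  {z: True, c: False}
  {c: True, z: False}


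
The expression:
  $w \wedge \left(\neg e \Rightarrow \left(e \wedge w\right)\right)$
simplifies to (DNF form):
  $e \wedge w$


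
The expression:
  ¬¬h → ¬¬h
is always true.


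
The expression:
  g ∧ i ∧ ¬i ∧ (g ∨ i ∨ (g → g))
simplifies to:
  False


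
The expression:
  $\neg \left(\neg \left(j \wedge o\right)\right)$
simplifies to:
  $j \wedge o$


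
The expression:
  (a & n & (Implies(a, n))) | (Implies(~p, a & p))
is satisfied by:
  {n: True, p: True, a: True}
  {n: True, p: True, a: False}
  {p: True, a: True, n: False}
  {p: True, a: False, n: False}
  {n: True, a: True, p: False}


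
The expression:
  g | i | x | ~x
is always true.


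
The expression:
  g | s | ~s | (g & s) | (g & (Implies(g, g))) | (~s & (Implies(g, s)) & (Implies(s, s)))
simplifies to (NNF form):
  True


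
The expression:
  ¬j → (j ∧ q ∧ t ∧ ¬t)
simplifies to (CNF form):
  j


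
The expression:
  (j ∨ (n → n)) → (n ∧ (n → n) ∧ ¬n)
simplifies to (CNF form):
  False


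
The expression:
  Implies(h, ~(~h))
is always true.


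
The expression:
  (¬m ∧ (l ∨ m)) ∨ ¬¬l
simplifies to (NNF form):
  l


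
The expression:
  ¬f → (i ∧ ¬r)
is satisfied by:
  {i: True, f: True, r: False}
  {f: True, r: False, i: False}
  {i: True, f: True, r: True}
  {f: True, r: True, i: False}
  {i: True, r: False, f: False}


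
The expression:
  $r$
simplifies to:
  $r$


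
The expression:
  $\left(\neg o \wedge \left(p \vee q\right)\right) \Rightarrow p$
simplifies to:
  $o \vee p \vee \neg q$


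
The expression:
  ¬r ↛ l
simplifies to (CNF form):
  l ∨ ¬r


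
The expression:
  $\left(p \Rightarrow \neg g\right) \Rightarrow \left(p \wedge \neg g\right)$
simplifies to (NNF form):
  $p$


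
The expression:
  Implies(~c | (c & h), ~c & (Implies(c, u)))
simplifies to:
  ~c | ~h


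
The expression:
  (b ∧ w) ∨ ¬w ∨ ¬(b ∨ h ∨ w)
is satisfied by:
  {b: True, w: False}
  {w: False, b: False}
  {w: True, b: True}


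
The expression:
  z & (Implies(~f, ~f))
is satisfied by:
  {z: True}


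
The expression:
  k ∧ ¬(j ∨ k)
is never true.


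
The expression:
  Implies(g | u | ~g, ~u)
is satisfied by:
  {u: False}


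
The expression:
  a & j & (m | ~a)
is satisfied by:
  {a: True, m: True, j: True}


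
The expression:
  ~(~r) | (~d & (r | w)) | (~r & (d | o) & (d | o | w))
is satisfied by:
  {r: True, d: True, o: True, w: True}
  {r: True, d: True, o: True, w: False}
  {r: True, d: True, w: True, o: False}
  {r: True, d: True, w: False, o: False}
  {r: True, o: True, w: True, d: False}
  {r: True, o: True, w: False, d: False}
  {r: True, o: False, w: True, d: False}
  {r: True, o: False, w: False, d: False}
  {d: True, o: True, w: True, r: False}
  {d: True, o: True, w: False, r: False}
  {d: True, w: True, o: False, r: False}
  {d: True, w: False, o: False, r: False}
  {o: True, w: True, d: False, r: False}
  {o: True, d: False, w: False, r: False}
  {w: True, d: False, o: False, r: False}


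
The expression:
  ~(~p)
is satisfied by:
  {p: True}


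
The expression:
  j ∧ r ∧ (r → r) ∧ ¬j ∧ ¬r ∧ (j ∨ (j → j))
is never true.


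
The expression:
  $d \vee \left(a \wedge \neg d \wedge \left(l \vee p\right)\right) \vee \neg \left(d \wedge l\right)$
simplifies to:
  $\text{True}$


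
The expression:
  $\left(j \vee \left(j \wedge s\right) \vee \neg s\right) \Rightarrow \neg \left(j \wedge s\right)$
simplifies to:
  $\neg j \vee \neg s$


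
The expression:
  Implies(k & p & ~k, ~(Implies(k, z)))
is always true.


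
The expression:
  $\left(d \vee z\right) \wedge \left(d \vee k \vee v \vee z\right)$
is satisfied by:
  {d: True, z: True}
  {d: True, z: False}
  {z: True, d: False}


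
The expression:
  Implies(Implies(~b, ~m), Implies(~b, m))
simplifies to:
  b | m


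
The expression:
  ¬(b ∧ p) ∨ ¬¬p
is always true.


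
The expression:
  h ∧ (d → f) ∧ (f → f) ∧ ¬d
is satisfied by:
  {h: True, d: False}


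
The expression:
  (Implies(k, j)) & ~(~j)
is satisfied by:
  {j: True}


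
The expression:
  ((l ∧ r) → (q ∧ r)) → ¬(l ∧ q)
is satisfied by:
  {l: False, q: False}
  {q: True, l: False}
  {l: True, q: False}


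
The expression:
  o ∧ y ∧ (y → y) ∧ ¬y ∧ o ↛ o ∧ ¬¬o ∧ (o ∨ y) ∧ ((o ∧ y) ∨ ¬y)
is never true.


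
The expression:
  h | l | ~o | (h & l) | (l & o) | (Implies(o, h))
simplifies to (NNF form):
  h | l | ~o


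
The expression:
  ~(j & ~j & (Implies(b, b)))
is always true.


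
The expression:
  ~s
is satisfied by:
  {s: False}


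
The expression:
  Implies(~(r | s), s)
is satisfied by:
  {r: True, s: True}
  {r: True, s: False}
  {s: True, r: False}


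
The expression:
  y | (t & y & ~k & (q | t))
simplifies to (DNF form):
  y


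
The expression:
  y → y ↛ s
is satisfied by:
  {s: False, y: False}
  {y: True, s: False}
  {s: True, y: False}


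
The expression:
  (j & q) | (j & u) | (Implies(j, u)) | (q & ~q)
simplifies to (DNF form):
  q | u | ~j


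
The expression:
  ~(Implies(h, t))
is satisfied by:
  {h: True, t: False}


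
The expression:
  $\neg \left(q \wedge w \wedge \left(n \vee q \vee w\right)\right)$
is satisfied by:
  {w: False, q: False}
  {q: True, w: False}
  {w: True, q: False}


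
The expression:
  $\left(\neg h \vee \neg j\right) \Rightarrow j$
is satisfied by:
  {j: True}


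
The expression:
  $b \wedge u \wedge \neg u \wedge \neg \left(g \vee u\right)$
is never true.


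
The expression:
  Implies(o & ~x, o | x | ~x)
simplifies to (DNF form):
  True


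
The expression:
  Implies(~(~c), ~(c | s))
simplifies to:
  ~c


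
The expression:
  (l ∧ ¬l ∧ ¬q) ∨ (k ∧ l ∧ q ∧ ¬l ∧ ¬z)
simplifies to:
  False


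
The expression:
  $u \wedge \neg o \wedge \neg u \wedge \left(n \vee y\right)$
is never true.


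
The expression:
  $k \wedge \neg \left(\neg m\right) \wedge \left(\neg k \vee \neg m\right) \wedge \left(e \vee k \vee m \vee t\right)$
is never true.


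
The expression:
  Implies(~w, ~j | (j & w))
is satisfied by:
  {w: True, j: False}
  {j: False, w: False}
  {j: True, w: True}


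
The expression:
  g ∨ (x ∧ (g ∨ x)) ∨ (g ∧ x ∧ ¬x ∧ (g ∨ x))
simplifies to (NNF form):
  g ∨ x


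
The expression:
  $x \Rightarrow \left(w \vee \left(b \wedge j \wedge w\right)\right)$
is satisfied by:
  {w: True, x: False}
  {x: False, w: False}
  {x: True, w: True}


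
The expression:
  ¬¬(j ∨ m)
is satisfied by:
  {m: True, j: True}
  {m: True, j: False}
  {j: True, m: False}


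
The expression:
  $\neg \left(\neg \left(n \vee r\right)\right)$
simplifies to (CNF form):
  $n \vee r$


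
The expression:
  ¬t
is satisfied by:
  {t: False}


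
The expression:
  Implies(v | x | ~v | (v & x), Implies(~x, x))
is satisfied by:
  {x: True}


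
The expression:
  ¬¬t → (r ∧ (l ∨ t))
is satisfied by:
  {r: True, t: False}
  {t: False, r: False}
  {t: True, r: True}


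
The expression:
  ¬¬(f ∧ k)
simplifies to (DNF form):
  f ∧ k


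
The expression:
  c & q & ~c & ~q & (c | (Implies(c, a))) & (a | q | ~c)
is never true.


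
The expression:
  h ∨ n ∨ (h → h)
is always true.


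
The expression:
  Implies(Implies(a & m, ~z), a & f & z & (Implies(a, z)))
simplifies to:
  a & z & (f | m)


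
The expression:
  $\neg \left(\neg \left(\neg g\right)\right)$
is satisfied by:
  {g: False}


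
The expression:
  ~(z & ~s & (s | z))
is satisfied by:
  {s: True, z: False}
  {z: False, s: False}
  {z: True, s: True}


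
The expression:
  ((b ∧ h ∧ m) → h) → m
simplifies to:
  m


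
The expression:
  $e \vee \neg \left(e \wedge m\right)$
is always true.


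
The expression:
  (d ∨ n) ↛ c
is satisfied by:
  {n: True, d: True, c: False}
  {n: True, d: False, c: False}
  {d: True, n: False, c: False}


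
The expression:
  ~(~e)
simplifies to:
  e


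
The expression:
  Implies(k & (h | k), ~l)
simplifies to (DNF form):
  ~k | ~l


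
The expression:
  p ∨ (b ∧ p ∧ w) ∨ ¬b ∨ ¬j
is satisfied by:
  {p: True, b: False, j: False}
  {p: False, b: False, j: False}
  {j: True, p: True, b: False}
  {j: True, p: False, b: False}
  {b: True, p: True, j: False}
  {b: True, p: False, j: False}
  {b: True, j: True, p: True}


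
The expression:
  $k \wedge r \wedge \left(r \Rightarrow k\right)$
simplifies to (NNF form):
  $k \wedge r$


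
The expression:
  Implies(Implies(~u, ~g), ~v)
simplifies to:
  ~v | (g & ~u)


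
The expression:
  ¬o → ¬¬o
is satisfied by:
  {o: True}


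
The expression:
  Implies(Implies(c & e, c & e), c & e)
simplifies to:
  c & e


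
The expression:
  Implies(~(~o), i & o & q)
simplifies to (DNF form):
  ~o | (i & q)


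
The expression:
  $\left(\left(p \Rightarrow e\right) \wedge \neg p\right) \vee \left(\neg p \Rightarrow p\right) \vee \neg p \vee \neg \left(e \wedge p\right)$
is always true.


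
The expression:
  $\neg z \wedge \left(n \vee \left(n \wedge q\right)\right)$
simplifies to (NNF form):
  $n \wedge \neg z$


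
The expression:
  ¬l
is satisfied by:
  {l: False}


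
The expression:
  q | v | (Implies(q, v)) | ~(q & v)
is always true.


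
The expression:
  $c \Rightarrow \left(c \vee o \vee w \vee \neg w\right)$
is always true.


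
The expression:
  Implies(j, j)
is always true.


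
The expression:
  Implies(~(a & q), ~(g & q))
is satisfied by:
  {a: True, g: False, q: False}
  {g: False, q: False, a: False}
  {a: True, q: True, g: False}
  {q: True, g: False, a: False}
  {a: True, g: True, q: False}
  {g: True, a: False, q: False}
  {a: True, q: True, g: True}


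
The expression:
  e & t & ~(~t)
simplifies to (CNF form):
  e & t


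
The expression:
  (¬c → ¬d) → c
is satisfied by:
  {d: True, c: True}
  {d: True, c: False}
  {c: True, d: False}


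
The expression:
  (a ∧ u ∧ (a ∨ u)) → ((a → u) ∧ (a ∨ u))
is always true.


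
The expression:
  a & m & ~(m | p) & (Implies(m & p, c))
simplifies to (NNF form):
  False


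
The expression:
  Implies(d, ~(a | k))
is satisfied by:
  {k: False, d: False, a: False}
  {a: True, k: False, d: False}
  {k: True, a: False, d: False}
  {a: True, k: True, d: False}
  {d: True, a: False, k: False}


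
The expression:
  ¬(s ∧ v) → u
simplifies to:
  u ∨ (s ∧ v)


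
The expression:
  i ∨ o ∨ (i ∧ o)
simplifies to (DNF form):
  i ∨ o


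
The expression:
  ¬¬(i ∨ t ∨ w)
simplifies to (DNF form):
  i ∨ t ∨ w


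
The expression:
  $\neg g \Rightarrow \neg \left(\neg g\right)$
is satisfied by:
  {g: True}


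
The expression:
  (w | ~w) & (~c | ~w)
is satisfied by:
  {w: False, c: False}
  {c: True, w: False}
  {w: True, c: False}


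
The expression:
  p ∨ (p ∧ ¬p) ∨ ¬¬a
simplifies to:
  a ∨ p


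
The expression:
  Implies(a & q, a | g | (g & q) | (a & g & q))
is always true.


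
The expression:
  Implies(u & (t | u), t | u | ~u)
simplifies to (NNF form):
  True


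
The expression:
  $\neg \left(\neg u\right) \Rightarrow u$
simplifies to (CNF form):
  $\text{True}$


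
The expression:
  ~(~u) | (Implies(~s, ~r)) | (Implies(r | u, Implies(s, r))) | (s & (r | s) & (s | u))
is always true.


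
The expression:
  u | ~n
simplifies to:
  u | ~n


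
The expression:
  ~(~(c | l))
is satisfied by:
  {c: True, l: True}
  {c: True, l: False}
  {l: True, c: False}


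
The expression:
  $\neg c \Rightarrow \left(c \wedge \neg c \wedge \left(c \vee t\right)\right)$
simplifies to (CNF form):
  $c$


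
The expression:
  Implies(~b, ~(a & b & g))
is always true.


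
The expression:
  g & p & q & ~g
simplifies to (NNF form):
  False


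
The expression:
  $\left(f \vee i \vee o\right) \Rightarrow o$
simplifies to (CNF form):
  $\left(o \vee \neg f\right) \wedge \left(o \vee \neg i\right)$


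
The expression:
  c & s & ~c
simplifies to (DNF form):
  False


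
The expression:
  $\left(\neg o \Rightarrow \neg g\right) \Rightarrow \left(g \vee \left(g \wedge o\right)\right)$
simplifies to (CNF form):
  $g$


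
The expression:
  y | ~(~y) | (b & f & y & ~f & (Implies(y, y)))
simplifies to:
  y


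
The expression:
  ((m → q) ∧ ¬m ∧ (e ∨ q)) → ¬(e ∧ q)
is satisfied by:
  {m: True, e: False, q: False}
  {e: False, q: False, m: False}
  {m: True, q: True, e: False}
  {q: True, e: False, m: False}
  {m: True, e: True, q: False}
  {e: True, m: False, q: False}
  {m: True, q: True, e: True}


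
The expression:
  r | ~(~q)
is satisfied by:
  {r: True, q: True}
  {r: True, q: False}
  {q: True, r: False}


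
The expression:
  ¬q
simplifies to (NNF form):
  ¬q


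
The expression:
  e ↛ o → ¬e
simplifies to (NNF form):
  o ∨ ¬e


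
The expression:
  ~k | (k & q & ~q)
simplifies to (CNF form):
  ~k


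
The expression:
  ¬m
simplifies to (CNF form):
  ¬m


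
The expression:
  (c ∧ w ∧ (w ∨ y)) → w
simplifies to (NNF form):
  True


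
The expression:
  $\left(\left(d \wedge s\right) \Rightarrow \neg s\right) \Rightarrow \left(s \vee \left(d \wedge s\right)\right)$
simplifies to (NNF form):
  $s$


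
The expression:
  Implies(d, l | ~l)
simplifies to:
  True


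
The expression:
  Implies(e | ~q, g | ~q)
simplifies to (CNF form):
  g | ~e | ~q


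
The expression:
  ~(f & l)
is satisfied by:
  {l: False, f: False}
  {f: True, l: False}
  {l: True, f: False}


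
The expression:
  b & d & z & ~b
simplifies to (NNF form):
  False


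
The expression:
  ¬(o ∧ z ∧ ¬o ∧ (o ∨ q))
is always true.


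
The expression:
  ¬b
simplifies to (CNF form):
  ¬b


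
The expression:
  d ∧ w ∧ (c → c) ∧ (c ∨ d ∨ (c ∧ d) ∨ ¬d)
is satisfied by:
  {w: True, d: True}


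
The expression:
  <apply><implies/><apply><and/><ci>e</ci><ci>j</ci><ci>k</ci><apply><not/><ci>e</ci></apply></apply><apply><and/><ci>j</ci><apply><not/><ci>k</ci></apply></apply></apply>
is always true.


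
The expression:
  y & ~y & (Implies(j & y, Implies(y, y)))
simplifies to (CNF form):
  False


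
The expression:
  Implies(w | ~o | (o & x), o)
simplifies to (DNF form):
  o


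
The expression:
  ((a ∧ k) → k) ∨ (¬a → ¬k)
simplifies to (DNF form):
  True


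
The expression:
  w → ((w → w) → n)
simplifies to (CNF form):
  n ∨ ¬w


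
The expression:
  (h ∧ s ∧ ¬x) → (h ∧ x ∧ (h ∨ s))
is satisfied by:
  {x: True, s: False, h: False}
  {s: False, h: False, x: False}
  {h: True, x: True, s: False}
  {h: True, s: False, x: False}
  {x: True, s: True, h: False}
  {s: True, x: False, h: False}
  {h: True, s: True, x: True}


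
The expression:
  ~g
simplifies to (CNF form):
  ~g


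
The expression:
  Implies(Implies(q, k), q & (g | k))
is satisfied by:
  {q: True}


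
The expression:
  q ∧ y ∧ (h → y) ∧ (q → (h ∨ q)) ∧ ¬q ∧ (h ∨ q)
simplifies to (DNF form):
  False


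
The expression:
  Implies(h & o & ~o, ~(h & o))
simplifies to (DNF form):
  True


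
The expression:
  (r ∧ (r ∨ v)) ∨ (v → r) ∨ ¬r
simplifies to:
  True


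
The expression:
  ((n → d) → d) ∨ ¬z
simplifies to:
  d ∨ n ∨ ¬z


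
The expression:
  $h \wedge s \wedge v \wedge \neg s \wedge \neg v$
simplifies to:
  $\text{False}$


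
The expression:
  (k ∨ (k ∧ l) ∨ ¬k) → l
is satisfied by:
  {l: True}


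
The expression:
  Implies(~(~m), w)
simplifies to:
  w | ~m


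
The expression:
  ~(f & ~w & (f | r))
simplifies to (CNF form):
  w | ~f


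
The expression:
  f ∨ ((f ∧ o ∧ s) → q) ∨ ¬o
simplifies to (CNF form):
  True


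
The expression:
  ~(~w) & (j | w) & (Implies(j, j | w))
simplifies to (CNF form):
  w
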